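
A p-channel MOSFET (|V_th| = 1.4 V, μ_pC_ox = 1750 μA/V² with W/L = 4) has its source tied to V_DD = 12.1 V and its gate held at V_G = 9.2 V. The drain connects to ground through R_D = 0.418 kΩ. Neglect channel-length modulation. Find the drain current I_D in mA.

V_SG = V_DD − V_G = 12.1 − 9.2 = 2.9 V, so V_ov = 2.9 − 1.4 = 1.5 V.
k_p = μ_pC_ox · (W/L) = 7 mA/V².
Assume saturation: I_D = ½ k_p V_ov² = 0.5 × 7 × 1.5² = 7.88 mA, giving V_SD = V_DD − I_D R_D = 12.1 − 7.88 × 0.418 = 8.81 V.
V_SD = 8.81 V ≥ V_ov = 1.5 V, confirming saturation.

I_D = 7.88 mA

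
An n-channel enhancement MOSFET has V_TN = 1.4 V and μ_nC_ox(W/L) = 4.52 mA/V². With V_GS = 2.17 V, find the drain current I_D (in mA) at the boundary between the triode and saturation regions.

At the boundary V_DS = V_ov = V_GS − V_TN = 2.17 − 1.4 = 0.77 V.
I_D = ½ k_n V_ov² = 0.5 × 4.52 × 0.77² = 1.34 mA.

I_D = 1.34 mA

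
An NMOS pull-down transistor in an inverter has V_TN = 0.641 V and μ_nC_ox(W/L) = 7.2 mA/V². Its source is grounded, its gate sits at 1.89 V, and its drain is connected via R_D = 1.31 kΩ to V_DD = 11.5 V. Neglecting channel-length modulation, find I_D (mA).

I_D = 5.62 mA

V_GS = V_G = 1.89 V, so V_ov = 1.89 − 0.641 = 1.25 V.
Assume saturation: I_D = ½ k_n V_ov² = 0.5 × 7.2 × 1.25² = 5.62 mA, giving V_DS = V_DD − I_D R_D = 11.5 − 5.62 × 1.31 = 4.14 V.
V_DS = 4.14 V ≥ V_ov = 1.25 V, confirming saturation.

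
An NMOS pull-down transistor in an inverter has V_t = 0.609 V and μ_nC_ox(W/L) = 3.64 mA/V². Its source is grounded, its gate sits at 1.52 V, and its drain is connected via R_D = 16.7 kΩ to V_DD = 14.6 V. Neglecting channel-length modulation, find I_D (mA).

V_GS = V_G = 1.52 V, so V_ov = 1.52 − 0.609 = 0.911 V.
Assume saturation: I_D = ½ k_n V_ov² = 0.5 × 3.64 × 0.911² = 1.51 mA, giving V_DS = V_DD − I_D R_D = 14.6 − 1.51 × 16.7 = -10.6 V.
But -10.6 V < V_ov = 0.911 V, so the device is actually in triode.
In triode I_D = k_n[V_ov V_DS − ½ V_DS²] and I_D = (V_DD − V_DS)/R_D. Equating: 30.4 V_DS² − 56.38 V_DS + 14.6 = 0, giving V_DS = 0.311 V (the root below V_ov).
I_D = (14.6 − 0.311) / 16.7 = 0.856 mA.

I_D = 0.856 mA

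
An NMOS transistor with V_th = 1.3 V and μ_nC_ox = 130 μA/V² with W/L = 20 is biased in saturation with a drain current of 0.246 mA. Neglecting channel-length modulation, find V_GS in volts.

V_GS = 1.74 V

k_n = μ_nC_ox · (W/L) = 2.6 mA/V².
In saturation I_D = ½ k_n (V_GS − V_th)², so V_GS − V_th = √(2 I_D / k_n) = √(2 × 0.246 / 2.6) = 0.435 V.
V_GS = 1.3 + 0.435 = 1.74 V.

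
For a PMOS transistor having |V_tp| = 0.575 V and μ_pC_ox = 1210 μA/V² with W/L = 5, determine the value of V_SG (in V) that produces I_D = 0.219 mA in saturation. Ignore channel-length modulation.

k_p = μ_pC_ox · (W/L) = 6.05 mA/V².
In saturation I_D = ½ k_p (V_SG − |V_tp|)², so V_SG − |V_tp| = √(2 I_D / k_p) = √(2 × 0.219 / 6.05) = 0.269 V.
V_SG = 0.575 + 0.269 = 0.844 V.

V_SG = 0.844 V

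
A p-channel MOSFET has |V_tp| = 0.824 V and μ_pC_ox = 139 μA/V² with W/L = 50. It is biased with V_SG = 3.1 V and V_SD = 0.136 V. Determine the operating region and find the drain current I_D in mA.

k_p = μ_pC_ox · (W/L) = 6.95 mA/V².
V_ov = V_SG − |V_tp| = 3.1 − 0.824 = 2.28 V.
Since V_SD = 0.136 V < V_ov = 2.28 V, the device is in the triode region.
I_D = k_p [V_ov · V_SD − ½ V_SD²] = 6.95 × [2.28 × 0.136 − 0.5 × 0.136²] = 2.09 mA.

Triode; I_D = 2.09 mA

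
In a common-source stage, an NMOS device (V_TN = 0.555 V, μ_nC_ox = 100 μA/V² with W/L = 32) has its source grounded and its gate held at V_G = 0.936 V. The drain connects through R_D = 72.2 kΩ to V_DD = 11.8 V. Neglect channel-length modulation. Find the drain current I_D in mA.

I_D = 0.161 mA

V_GS = V_G = 0.936 V, so V_ov = 0.936 − 0.555 = 0.381 V.
k_n = μ_nC_ox · (W/L) = 3.2 mA/V².
Assume saturation: I_D = ½ k_n V_ov² = 0.5 × 3.2 × 0.381² = 0.232 mA, giving V_DS = V_DD − I_D R_D = 11.8 − 0.232 × 72.2 = -4.97 V.
But -4.97 V < V_ov = 0.381 V, so the device is actually in triode.
In triode I_D = k_n[V_ov V_DS − ½ V_DS²] and I_D = (V_DD − V_DS)/R_D. Equating: 116 V_DS² − 89.03 V_DS + 11.8 = 0, giving V_DS = 0.17 V (the root below V_ov).
I_D = (11.8 − 0.17) / 72.2 = 0.161 mA.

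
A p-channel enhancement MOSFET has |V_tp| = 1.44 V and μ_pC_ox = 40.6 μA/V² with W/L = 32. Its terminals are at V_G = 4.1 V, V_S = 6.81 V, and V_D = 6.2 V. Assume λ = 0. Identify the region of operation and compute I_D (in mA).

V_SG = V_S − V_G = 6.81 − 4.1 = 2.71 V; V_SD = V_S − V_D = 6.81 − 6.2 = 0.61 V.
k_p = μ_pC_ox · (W/L) = 1.299 mA/V².
V_ov = V_SG − |V_tp| = 2.71 − 1.44 = 1.27 V.
Since V_SD = 0.61 V < V_ov = 1.27 V, the device is in the triode region.
I_D = k_p [V_ov · V_SD − ½ V_SD²] = 1.299 × [1.27 × 0.61 − 0.5 × 0.61²] = 0.765 mA.

Triode; I_D = 0.765 mA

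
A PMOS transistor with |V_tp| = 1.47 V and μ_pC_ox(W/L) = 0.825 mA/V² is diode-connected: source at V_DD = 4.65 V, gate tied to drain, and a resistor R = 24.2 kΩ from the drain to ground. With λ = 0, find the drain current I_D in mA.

With gate tied to drain, V_SG = V_SD ≥ V_SG − |V_tp|, so the device is in saturation.
KCL at the drain: ½ k_p (V_SG − |V_tp|)² = (V_DD − V_SG)/R.
Let x = V_SG − 1.47. Then 9.98 x² + x − 3.18 = 0, giving x = 0.517 V (positive root), so V_SG = 1.99 V.
I_D = (V_DD − V_SG)/R = (4.65 − 1.99) / 24.2 = 0.11 mA.

I_D = 0.110 mA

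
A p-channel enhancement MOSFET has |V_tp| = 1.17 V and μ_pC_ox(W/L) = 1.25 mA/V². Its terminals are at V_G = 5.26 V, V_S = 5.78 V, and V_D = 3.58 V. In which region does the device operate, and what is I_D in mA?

V_SG = V_S − V_G = 5.78 − 5.26 = 0.52 V; V_SD = V_S − V_D = 5.78 − 3.58 = 2.2 V.
V_SG = 0.52 V < |V_tp| = 1.17 V, so the transistor is in cutoff.

Cutoff; I_D = 0 mA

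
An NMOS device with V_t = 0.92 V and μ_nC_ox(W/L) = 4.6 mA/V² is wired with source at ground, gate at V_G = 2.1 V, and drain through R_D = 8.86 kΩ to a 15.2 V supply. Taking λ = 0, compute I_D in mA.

I_D = 1.67 mA

V_GS = V_G = 2.1 V, so V_ov = 2.1 − 0.92 = 1.18 V.
Assume saturation: I_D = ½ k_n V_ov² = 0.5 × 4.6 × 1.18² = 3.2 mA, giving V_DS = V_DD − I_D R_D = 15.2 − 3.2 × 8.86 = -13.2 V.
But -13.2 V < V_ov = 1.18 V, so the device is actually in triode.
In triode I_D = k_n[V_ov V_DS − ½ V_DS²] and I_D = (V_DD − V_DS)/R_D. Equating: 20.4 V_DS² − 49.09 V_DS + 15.2 = 0, giving V_DS = 0.365 V (the root below V_ov).
I_D = (15.2 − 0.365) / 8.86 = 1.67 mA.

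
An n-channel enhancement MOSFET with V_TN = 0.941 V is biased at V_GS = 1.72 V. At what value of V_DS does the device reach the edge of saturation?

V_DS,sat = 0.779 V

The boundary between triode and saturation is V_DS = V_GS − V_TN = V_ov.
V_ov = 1.72 − 0.941 = 0.779 V.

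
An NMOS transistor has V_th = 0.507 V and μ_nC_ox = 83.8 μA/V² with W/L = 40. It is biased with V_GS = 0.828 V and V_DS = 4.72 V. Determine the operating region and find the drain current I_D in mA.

k_n = μ_nC_ox · (W/L) = 3.352 mA/V².
V_ov = V_GS − V_th = 0.828 − 0.507 = 0.321 V.
Since V_DS = 4.72 V ≥ V_ov = 0.321 V, the device is in saturation.
I_D = ½ k_n V_ov² = 0.5 × 3.352 × 0.321² = 0.173 mA.

Saturation; I_D = 0.173 mA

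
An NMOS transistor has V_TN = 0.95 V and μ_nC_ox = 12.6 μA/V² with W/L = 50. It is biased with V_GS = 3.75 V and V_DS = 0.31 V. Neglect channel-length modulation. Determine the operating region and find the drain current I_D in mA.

Triode; I_D = 0.517 mA

k_n = μ_nC_ox · (W/L) = 0.63 mA/V².
V_ov = V_GS − V_TN = 3.75 − 0.95 = 2.8 V.
Since V_DS = 0.31 V < V_ov = 2.8 V, the device is in the triode region.
I_D = k_n [V_ov · V_DS − ½ V_DS²] = 0.63 × [2.8 × 0.31 − 0.5 × 0.31²] = 0.517 mA.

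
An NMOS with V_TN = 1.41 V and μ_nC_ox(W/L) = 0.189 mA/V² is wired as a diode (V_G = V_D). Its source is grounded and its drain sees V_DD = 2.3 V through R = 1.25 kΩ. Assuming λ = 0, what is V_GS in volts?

With gate tied to drain, V_GS = V_DS ≥ V_GS − V_TN, so the device is in saturation.
KCL at the drain: ½ k_n (V_GS − V_TN)² = (V_DD − V_GS)/R.
Let x = V_GS − 1.41. Then 0.118 x² + x − 0.89 = 0, giving x = 0.812 V (positive root), so V_GS = 2.22 V.
I_D = (V_DD − V_GS)/R = (2.3 − 2.22) / 1.25 = 0.0623 mA.

V_GS = 2.22 V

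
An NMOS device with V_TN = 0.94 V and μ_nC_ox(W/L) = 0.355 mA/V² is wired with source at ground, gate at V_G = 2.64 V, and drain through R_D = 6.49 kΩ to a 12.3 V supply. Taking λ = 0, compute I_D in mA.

V_GS = V_G = 2.64 V, so V_ov = 2.64 − 0.94 = 1.7 V.
Assume saturation: I_D = ½ k_n V_ov² = 0.5 × 0.355 × 1.7² = 0.513 mA, giving V_DS = V_DD − I_D R_D = 12.3 − 0.513 × 6.49 = 8.97 V.
V_DS = 8.97 V ≥ V_ov = 1.7 V, confirming saturation.

I_D = 0.513 mA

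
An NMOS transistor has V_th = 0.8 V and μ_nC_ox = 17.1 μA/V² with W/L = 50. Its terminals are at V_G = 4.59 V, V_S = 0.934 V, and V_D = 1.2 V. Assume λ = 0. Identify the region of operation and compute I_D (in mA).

V_GS = V_G − V_S = 4.59 − 0.934 = 3.66 V; V_DS = V_D − V_S = 1.2 − 0.934 = 0.266 V.
k_n = μ_nC_ox · (W/L) = 0.855 mA/V².
V_ov = V_GS − V_th = 3.66 − 0.8 = 2.86 V.
Since V_DS = 0.266 V < V_ov = 2.86 V, the device is in the triode region.
I_D = k_n [V_ov · V_DS − ½ V_DS²] = 0.855 × [2.86 × 0.266 − 0.5 × 0.266²] = 0.619 mA.

Triode; I_D = 0.619 mA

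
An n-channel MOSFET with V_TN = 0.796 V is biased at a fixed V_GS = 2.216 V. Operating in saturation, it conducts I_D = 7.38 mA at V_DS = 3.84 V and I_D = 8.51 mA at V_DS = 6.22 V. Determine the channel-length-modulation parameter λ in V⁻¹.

λ = 0.0854 V⁻¹

With V_GS fixed, I_D ∝ (1 + λ V_DS) in saturation, so I_D2/I_D1 = (1 + λ V_DS2)/(1 + λ V_DS1).
8.51/7.38 = 1.153 = (1 + 6.22 λ)/(1 + 3.84 λ).
Solving: λ (I_D1 V_DS2 − I_D2 V_DS1) = I_D2 − I_D1, so λ = (8.51 − 7.38) / (7.38 × 6.22 − 8.51 × 3.84) = 1.13 / 13.2 = 0.0854 V⁻¹.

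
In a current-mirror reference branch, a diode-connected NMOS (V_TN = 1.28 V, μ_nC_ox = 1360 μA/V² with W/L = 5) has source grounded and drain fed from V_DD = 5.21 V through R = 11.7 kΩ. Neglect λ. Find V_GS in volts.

With gate tied to drain, V_GS = V_DS ≥ V_GS − V_TN, so the device is in saturation.
k_n = μ_nC_ox · (W/L) = 6.8 mA/V².
KCL at the drain: ½ k_n (V_GS − V_TN)² = (V_DD − V_GS)/R.
Let x = V_GS − 1.28. Then 39.8 x² + x − 3.93 = 0, giving x = 0.302 V (positive root), so V_GS = 1.58 V.
I_D = (V_DD − V_GS)/R = (5.21 − 1.58) / 11.7 = 0.31 mA.

V_GS = 1.58 V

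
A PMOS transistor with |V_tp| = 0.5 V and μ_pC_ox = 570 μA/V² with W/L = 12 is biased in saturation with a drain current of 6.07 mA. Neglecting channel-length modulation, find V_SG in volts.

k_p = μ_pC_ox · (W/L) = 6.84 mA/V².
In saturation I_D = ½ k_p (V_SG − |V_tp|)², so V_SG − |V_tp| = √(2 I_D / k_p) = √(2 × 6.07 / 6.84) = 1.33 V.
V_SG = 0.5 + 1.33 = 1.83 V.

V_SG = 1.83 V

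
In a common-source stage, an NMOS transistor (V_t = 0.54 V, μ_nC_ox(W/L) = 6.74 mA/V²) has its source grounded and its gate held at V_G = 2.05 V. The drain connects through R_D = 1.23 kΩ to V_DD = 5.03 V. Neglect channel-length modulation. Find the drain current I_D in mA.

V_GS = V_G = 2.05 V, so V_ov = 2.05 − 0.54 = 1.51 V.
Assume saturation: I_D = ½ k_n V_ov² = 0.5 × 6.74 × 1.51² = 7.68 mA, giving V_DS = V_DD − I_D R_D = 5.03 − 7.68 × 1.23 = -4.42 V.
But -4.42 V < V_ov = 1.51 V, so the device is actually in triode.
In triode I_D = k_n[V_ov V_DS − ½ V_DS²] and I_D = (V_DD − V_DS)/R_D. Equating: 4.15 V_DS² − 13.52 V_DS + 5.03 = 0, giving V_DS = 0.428 V (the root below V_ov).
I_D = (5.03 − 0.428) / 1.23 = 3.74 mA.

I_D = 3.74 mA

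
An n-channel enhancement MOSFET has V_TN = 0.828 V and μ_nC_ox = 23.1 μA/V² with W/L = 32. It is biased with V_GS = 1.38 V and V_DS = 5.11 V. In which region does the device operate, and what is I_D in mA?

Saturation; I_D = 0.113 mA

k_n = μ_nC_ox · (W/L) = 0.7392 mA/V².
V_ov = V_GS − V_TN = 1.38 − 0.828 = 0.552 V.
Since V_DS = 5.11 V ≥ V_ov = 0.552 V, the device is in saturation.
I_D = ½ k_n V_ov² = 0.5 × 0.7392 × 0.552² = 0.113 mA.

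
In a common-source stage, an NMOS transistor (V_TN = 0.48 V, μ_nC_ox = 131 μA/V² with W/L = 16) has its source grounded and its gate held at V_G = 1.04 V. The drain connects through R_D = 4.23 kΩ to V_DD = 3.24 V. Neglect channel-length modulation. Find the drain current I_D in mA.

I_D = 0.329 mA

V_GS = V_G = 1.04 V, so V_ov = 1.04 − 0.48 = 0.56 V.
k_n = μ_nC_ox · (W/L) = 2.096 mA/V².
Assume saturation: I_D = ½ k_n V_ov² = 0.5 × 2.096 × 0.56² = 0.329 mA, giving V_DS = V_DD − I_D R_D = 3.24 − 0.329 × 4.23 = 1.85 V.
V_DS = 1.85 V ≥ V_ov = 0.56 V, confirming saturation.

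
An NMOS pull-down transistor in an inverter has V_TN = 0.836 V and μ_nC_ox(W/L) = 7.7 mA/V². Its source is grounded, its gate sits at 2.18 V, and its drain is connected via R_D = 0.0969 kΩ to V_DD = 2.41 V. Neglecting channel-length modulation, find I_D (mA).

I_D = 6.95 mA

V_GS = V_G = 2.18 V, so V_ov = 2.18 − 0.836 = 1.34 V.
Assume saturation: I_D = ½ k_n V_ov² = 0.5 × 7.7 × 1.34² = 6.95 mA, giving V_DS = V_DD − I_D R_D = 2.41 − 6.95 × 0.0969 = 1.74 V.
V_DS = 1.74 V ≥ V_ov = 1.34 V, confirming saturation.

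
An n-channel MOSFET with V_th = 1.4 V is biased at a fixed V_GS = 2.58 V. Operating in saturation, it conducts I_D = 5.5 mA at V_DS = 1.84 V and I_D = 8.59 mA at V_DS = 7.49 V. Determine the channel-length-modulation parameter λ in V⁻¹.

λ = 0.122 V⁻¹

With V_GS fixed, I_D ∝ (1 + λ V_DS) in saturation, so I_D2/I_D1 = (1 + λ V_DS2)/(1 + λ V_DS1).
8.59/5.5 = 1.562 = (1 + 7.49 λ)/(1 + 1.84 λ).
Solving: λ (I_D1 V_DS2 − I_D2 V_DS1) = I_D2 − I_D1, so λ = (8.59 − 5.5) / (5.5 × 7.49 − 8.59 × 1.84) = 3.09 / 25.4 = 0.122 V⁻¹.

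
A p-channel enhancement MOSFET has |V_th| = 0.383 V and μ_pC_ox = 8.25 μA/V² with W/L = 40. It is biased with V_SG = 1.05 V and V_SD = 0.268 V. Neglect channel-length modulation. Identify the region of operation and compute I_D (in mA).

k_p = μ_pC_ox · (W/L) = 0.33 mA/V².
V_ov = V_SG − |V_th| = 1.05 − 0.383 = 0.667 V.
Since V_SD = 0.268 V < V_ov = 0.667 V, the device is in the triode region.
I_D = k_p [V_ov · V_SD − ½ V_SD²] = 0.33 × [0.667 × 0.268 − 0.5 × 0.268²] = 0.0471 mA.

Triode; I_D = 0.0471 mA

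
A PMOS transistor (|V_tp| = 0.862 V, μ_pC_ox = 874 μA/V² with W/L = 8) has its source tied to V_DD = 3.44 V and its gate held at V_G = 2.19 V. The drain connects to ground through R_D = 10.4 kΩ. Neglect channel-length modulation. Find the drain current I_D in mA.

I_D = 0.317 mA

V_SG = V_DD − V_G = 3.44 − 2.19 = 1.25 V, so V_ov = 1.25 − 0.862 = 0.388 V.
k_p = μ_pC_ox · (W/L) = 6.992 mA/V².
Assume saturation: I_D = ½ k_p V_ov² = 0.5 × 6.992 × 0.388² = 0.526 mA, giving V_SD = V_DD − I_D R_D = 3.44 − 0.526 × 10.4 = -2.03 V.
But -2.03 V < V_ov = 0.388 V, so the device is actually in triode.
In triode I_D = k_p[V_ov V_SD − ½ V_SD²] and I_D = (V_DD − V_SD)/R_D. Equating: 36.4 V_SD² − 29.21 V_SD + 3.44 = 0, giving V_SD = 0.143 V (the root below V_ov).
I_D = (3.44 − 0.143) / 10.4 = 0.317 mA.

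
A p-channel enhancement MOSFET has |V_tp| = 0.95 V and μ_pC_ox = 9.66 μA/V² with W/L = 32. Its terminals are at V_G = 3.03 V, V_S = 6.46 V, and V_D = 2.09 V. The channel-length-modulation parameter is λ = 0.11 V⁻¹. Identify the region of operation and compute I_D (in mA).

Saturation; I_D = 1.41 mA

V_SG = V_S − V_G = 6.46 − 3.03 = 3.43 V; V_SD = V_S − V_D = 6.46 − 2.09 = 4.37 V.
k_p = μ_pC_ox · (W/L) = 0.3091 mA/V².
V_ov = V_SG − |V_tp| = 3.43 − 0.95 = 2.48 V.
Since V_SD = 4.37 V ≥ V_ov = 2.48 V, the device is in saturation.
I_D = ½ k_p V_ov² (1 + λ V_SD) = 0.5 × 0.3091 × 2.48² × (1 + 0.11 × 4.37) = 1.41 mA.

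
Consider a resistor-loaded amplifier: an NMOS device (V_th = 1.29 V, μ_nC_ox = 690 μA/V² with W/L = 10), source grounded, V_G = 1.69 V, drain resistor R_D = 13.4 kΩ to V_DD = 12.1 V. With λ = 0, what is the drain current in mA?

I_D = 0.552 mA

V_GS = V_G = 1.69 V, so V_ov = 1.69 − 1.29 = 0.4 V.
k_n = μ_nC_ox · (W/L) = 6.9 mA/V².
Assume saturation: I_D = ½ k_n V_ov² = 0.5 × 6.9 × 0.4² = 0.552 mA, giving V_DS = V_DD − I_D R_D = 12.1 − 0.552 × 13.4 = 4.7 V.
V_DS = 4.7 V ≥ V_ov = 0.4 V, confirming saturation.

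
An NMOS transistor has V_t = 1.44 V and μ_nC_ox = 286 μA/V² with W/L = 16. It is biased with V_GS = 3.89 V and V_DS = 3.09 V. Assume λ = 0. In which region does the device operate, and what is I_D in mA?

Saturation; I_D = 13.7 mA

k_n = μ_nC_ox · (W/L) = 4.576 mA/V².
V_ov = V_GS − V_t = 3.89 − 1.44 = 2.45 V.
Since V_DS = 3.09 V ≥ V_ov = 2.45 V, the device is in saturation.
I_D = ½ k_n V_ov² = 0.5 × 4.576 × 2.45² = 13.7 mA.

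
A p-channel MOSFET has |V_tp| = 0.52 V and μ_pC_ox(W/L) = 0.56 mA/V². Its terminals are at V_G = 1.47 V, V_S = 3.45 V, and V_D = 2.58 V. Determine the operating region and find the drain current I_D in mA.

Triode; I_D = 0.499 mA

V_SG = V_S − V_G = 3.45 − 1.47 = 1.98 V; V_SD = V_S − V_D = 3.45 − 2.58 = 0.87 V.
V_ov = V_SG − |V_tp| = 1.98 − 0.52 = 1.46 V.
Since V_SD = 0.87 V < V_ov = 1.46 V, the device is in the triode region.
I_D = k_p [V_ov · V_SD − ½ V_SD²] = 0.56 × [1.46 × 0.87 − 0.5 × 0.87²] = 0.499 mA.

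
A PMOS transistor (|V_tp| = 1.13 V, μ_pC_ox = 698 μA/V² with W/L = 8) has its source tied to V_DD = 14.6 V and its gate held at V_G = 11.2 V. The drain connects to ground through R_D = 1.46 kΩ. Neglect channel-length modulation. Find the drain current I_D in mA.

I_D = 9.36 mA

V_SG = V_DD − V_G = 14.6 − 11.2 = 3.4 V, so V_ov = 3.4 − 1.13 = 2.27 V.
k_p = μ_pC_ox · (W/L) = 5.584 mA/V².
Assume saturation: I_D = ½ k_p V_ov² = 0.5 × 5.584 × 2.27² = 14.4 mA, giving V_SD = V_DD − I_D R_D = 14.6 − 14.4 × 1.46 = -6.4 V.
But -6.4 V < V_ov = 2.27 V, so the device is actually in triode.
In triode I_D = k_p[V_ov V_SD − ½ V_SD²] and I_D = (V_DD − V_SD)/R_D. Equating: 4.08 V_SD² − 19.51 V_SD + 14.6 = 0, giving V_SD = 0.929 V (the root below V_ov).
I_D = (14.6 − 0.929) / 1.46 = 9.36 mA.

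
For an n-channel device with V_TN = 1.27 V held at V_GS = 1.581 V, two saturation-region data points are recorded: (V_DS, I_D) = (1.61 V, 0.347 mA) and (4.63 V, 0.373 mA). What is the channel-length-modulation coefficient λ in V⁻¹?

λ = 0.0258 V⁻¹

With V_GS fixed, I_D ∝ (1 + λ V_DS) in saturation, so I_D2/I_D1 = (1 + λ V_DS2)/(1 + λ V_DS1).
0.373/0.347 = 1.075 = (1 + 4.63 λ)/(1 + 1.61 λ).
Solving: λ (I_D1 V_DS2 − I_D2 V_DS1) = I_D2 − I_D1, so λ = (0.373 − 0.347) / (0.347 × 4.63 − 0.373 × 1.61) = 0.026 / 1.01 = 0.0258 V⁻¹.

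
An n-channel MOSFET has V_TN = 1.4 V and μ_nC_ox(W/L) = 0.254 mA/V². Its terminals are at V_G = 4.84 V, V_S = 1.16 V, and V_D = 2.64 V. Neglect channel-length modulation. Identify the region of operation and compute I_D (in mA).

V_GS = V_G − V_S = 4.84 − 1.16 = 3.68 V; V_DS = V_D − V_S = 2.64 − 1.16 = 1.48 V.
V_ov = V_GS − V_TN = 3.68 − 1.4 = 2.28 V.
Since V_DS = 1.48 V < V_ov = 2.28 V, the device is in the triode region.
I_D = k_n [V_ov · V_DS − ½ V_DS²] = 0.254 × [2.28 × 1.48 − 0.5 × 1.48²] = 0.579 mA.

Triode; I_D = 0.579 mA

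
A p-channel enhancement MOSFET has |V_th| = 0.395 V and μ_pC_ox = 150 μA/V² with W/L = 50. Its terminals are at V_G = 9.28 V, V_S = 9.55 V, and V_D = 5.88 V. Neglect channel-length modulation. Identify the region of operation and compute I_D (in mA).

V_SG = V_S − V_G = 9.55 − 9.28 = 0.27 V; V_SD = V_S − V_D = 9.55 − 5.88 = 3.67 V.
V_SG = 0.27 V < |V_th| = 0.395 V, so the transistor is in cutoff.

Cutoff; I_D = 0 mA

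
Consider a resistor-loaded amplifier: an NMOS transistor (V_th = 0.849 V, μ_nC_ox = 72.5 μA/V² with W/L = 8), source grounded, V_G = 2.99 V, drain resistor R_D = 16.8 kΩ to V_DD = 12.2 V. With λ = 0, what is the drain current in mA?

I_D = 0.687 mA

V_GS = V_G = 2.99 V, so V_ov = 2.99 − 0.849 = 2.14 V.
k_n = μ_nC_ox · (W/L) = 0.58 mA/V².
Assume saturation: I_D = ½ k_n V_ov² = 0.5 × 0.58 × 2.14² = 1.33 mA, giving V_DS = V_DD − I_D R_D = 12.2 − 1.33 × 16.8 = -10.1 V.
But -10.1 V < V_ov = 2.14 V, so the device is actually in triode.
In triode I_D = k_n[V_ov V_DS − ½ V_DS²] and I_D = (V_DD − V_DS)/R_D. Equating: 4.87 V_DS² − 21.86 V_DS + 12.2 = 0, giving V_DS = 0.653 V (the root below V_ov).
I_D = (12.2 − 0.653) / 16.8 = 0.687 mA.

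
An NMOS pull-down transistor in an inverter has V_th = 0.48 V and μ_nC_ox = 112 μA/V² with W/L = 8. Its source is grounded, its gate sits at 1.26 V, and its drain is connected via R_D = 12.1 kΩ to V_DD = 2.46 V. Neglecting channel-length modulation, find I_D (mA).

V_GS = V_G = 1.26 V, so V_ov = 1.26 − 0.48 = 0.78 V.
k_n = μ_nC_ox · (W/L) = 0.896 mA/V².
Assume saturation: I_D = ½ k_n V_ov² = 0.5 × 0.896 × 0.78² = 0.273 mA, giving V_DS = V_DD − I_D R_D = 2.46 − 0.273 × 12.1 = -0.838 V.
But -0.838 V < V_ov = 0.78 V, so the device is actually in triode.
In triode I_D = k_n[V_ov V_DS − ½ V_DS²] and I_D = (V_DD − V_DS)/R_D. Equating: 5.42 V_DS² − 9.456 V_DS + 2.46 = 0, giving V_DS = 0.318 V (the root below V_ov).
I_D = (2.46 − 0.318) / 12.1 = 0.177 mA.

I_D = 0.177 mA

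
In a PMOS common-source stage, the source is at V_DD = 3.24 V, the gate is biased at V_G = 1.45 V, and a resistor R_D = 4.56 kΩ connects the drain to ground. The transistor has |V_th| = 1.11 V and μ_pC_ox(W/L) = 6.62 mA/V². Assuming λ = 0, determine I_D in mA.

V_SG = V_DD − V_G = 3.24 − 1.45 = 1.79 V, so V_ov = 1.79 − 1.11 = 0.68 V.
Assume saturation: I_D = ½ k_p V_ov² = 0.5 × 6.62 × 0.68² = 1.53 mA, giving V_SD = V_DD − I_D R_D = 3.24 − 1.53 × 4.56 = -3.74 V.
But -3.74 V < V_ov = 0.68 V, so the device is actually in triode.
In triode I_D = k_p[V_ov V_SD − ½ V_SD²] and I_D = (V_DD − V_SD)/R_D. Equating: 15.1 V_SD² − 21.53 V_SD + 3.24 = 0, giving V_SD = 0.171 V (the root below V_ov).
I_D = (3.24 − 0.171) / 4.56 = 0.673 mA.

I_D = 0.673 mA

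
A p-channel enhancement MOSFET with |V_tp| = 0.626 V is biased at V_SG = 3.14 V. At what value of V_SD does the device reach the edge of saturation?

The boundary between triode and saturation is V_SD = V_SG − |V_tp| = V_ov.
V_ov = 3.14 − 0.626 = 2.51 V.

V_SD,sat = 2.51 V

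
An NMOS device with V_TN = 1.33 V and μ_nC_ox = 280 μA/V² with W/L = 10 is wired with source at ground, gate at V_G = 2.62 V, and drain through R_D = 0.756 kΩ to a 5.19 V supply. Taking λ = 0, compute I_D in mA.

V_GS = V_G = 2.62 V, so V_ov = 2.62 − 1.33 = 1.29 V.
k_n = μ_nC_ox · (W/L) = 2.8 mA/V².
Assume saturation: I_D = ½ k_n V_ov² = 0.5 × 2.8 × 1.29² = 2.33 mA, giving V_DS = V_DD − I_D R_D = 5.19 − 2.33 × 0.756 = 3.43 V.
V_DS = 3.43 V ≥ V_ov = 1.29 V, confirming saturation.

I_D = 2.33 mA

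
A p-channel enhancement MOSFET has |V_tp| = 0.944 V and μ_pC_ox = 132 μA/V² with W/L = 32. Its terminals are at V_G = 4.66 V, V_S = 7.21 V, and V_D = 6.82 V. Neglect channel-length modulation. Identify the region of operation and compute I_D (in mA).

Triode; I_D = 2.32 mA

V_SG = V_S − V_G = 7.21 − 4.66 = 2.55 V; V_SD = V_S − V_D = 7.21 − 6.82 = 0.39 V.
k_p = μ_pC_ox · (W/L) = 4.224 mA/V².
V_ov = V_SG − |V_tp| = 2.55 − 0.944 = 1.61 V.
Since V_SD = 0.39 V < V_ov = 1.61 V, the device is in the triode region.
I_D = k_p [V_ov · V_SD − ½ V_SD²] = 4.224 × [1.61 × 0.39 − 0.5 × 0.39²] = 2.32 mA.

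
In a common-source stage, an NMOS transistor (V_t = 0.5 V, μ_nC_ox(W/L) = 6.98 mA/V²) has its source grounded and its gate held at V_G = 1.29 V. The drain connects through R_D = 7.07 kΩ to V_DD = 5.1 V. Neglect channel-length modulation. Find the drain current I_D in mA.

V_GS = V_G = 1.29 V, so V_ov = 1.29 − 0.5 = 0.79 V.
Assume saturation: I_D = ½ k_n V_ov² = 0.5 × 6.98 × 0.79² = 2.18 mA, giving V_DS = V_DD − I_D R_D = 5.1 − 2.18 × 7.07 = -10.3 V.
But -10.3 V < V_ov = 0.79 V, so the device is actually in triode.
In triode I_D = k_n[V_ov V_DS − ½ V_DS²] and I_D = (V_DD − V_DS)/R_D. Equating: 24.7 V_DS² − 39.99 V_DS + 5.1 = 0, giving V_DS = 0.14 V (the root below V_ov).
I_D = (5.1 − 0.14) / 7.07 = 0.702 mA.

I_D = 0.702 mA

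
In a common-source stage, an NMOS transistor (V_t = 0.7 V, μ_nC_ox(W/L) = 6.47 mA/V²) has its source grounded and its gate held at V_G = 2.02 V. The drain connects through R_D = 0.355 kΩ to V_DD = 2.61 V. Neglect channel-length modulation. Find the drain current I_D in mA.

V_GS = V_G = 2.02 V, so V_ov = 2.02 − 0.7 = 1.32 V.
Assume saturation: I_D = ½ k_n V_ov² = 0.5 × 6.47 × 1.32² = 5.64 mA, giving V_DS = V_DD − I_D R_D = 2.61 − 5.64 × 0.355 = 0.609 V.
But 0.609 V < V_ov = 1.32 V, so the device is actually in triode.
In triode I_D = k_n[V_ov V_DS − ½ V_DS²] and I_D = (V_DD − V_DS)/R_D. Equating: 1.15 V_DS² − 4.032 V_DS + 2.61 = 0, giving V_DS = 0.856 V (the root below V_ov).
I_D = (2.61 − 0.856) / 0.355 = 4.94 mA.

I_D = 4.94 mA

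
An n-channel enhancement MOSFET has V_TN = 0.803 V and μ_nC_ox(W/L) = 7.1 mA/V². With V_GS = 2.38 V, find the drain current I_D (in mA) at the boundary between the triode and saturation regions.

I_D = 8.83 mA

At the boundary V_DS = V_ov = V_GS − V_TN = 2.38 − 0.803 = 1.58 V.
I_D = ½ k_n V_ov² = 0.5 × 7.1 × 1.58² = 8.83 mA.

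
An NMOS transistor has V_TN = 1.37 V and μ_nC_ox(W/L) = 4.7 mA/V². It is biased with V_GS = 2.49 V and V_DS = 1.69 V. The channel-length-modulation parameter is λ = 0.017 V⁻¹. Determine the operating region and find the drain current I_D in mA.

V_ov = V_GS − V_TN = 2.49 − 1.37 = 1.12 V.
Since V_DS = 1.69 V ≥ V_ov = 1.12 V, the device is in saturation.
I_D = ½ k_n V_ov² (1 + λ V_DS) = 0.5 × 4.7 × 1.12² × (1 + 0.017 × 1.69) = 3.03 mA.

Saturation; I_D = 3.03 mA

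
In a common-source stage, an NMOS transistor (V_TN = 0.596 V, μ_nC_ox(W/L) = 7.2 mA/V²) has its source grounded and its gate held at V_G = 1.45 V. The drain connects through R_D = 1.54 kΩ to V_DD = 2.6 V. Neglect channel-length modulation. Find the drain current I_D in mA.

V_GS = V_G = 1.45 V, so V_ov = 1.45 − 0.596 = 0.854 V.
Assume saturation: I_D = ½ k_n V_ov² = 0.5 × 7.2 × 0.854² = 2.63 mA, giving V_DS = V_DD − I_D R_D = 2.6 − 2.63 × 1.54 = -1.44 V.
But -1.44 V < V_ov = 0.854 V, so the device is actually in triode.
In triode I_D = k_n[V_ov V_DS − ½ V_DS²] and I_D = (V_DD − V_DS)/R_D. Equating: 5.54 V_DS² − 10.47 V_DS + 2.6 = 0, giving V_DS = 0.294 V (the root below V_ov).
I_D = (2.6 − 0.294) / 1.54 = 1.5 mA.

I_D = 1.50 mA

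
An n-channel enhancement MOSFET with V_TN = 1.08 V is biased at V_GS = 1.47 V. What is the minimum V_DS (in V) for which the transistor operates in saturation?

V_DS,sat = 0.390 V

The boundary between triode and saturation is V_DS = V_GS − V_TN = V_ov.
V_ov = 1.47 − 1.08 = 0.39 V.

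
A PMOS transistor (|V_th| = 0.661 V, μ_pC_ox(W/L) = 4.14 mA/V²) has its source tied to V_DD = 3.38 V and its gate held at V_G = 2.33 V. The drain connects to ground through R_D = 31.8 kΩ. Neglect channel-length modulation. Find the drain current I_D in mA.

V_SG = V_DD − V_G = 3.38 − 2.33 = 1.05 V, so V_ov = 1.05 − 0.661 = 0.389 V.
Assume saturation: I_D = ½ k_p V_ov² = 0.5 × 4.14 × 0.389² = 0.313 mA, giving V_SD = V_DD − I_D R_D = 3.38 − 0.313 × 31.8 = -6.58 V.
But -6.58 V < V_ov = 0.389 V, so the device is actually in triode.
In triode I_D = k_p[V_ov V_SD − ½ V_SD²] and I_D = (V_DD − V_SD)/R_D. Equating: 65.8 V_SD² − 52.21 V_SD + 3.38 = 0, giving V_SD = 0.0711 V (the root below V_ov).
I_D = (3.38 − 0.0711) / 31.8 = 0.104 mA.

I_D = 0.104 mA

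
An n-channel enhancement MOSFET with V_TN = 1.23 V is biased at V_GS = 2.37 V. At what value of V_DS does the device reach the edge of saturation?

V_DS,sat = 1.14 V

The boundary between triode and saturation is V_DS = V_GS − V_TN = V_ov.
V_ov = 2.37 − 1.23 = 1.14 V.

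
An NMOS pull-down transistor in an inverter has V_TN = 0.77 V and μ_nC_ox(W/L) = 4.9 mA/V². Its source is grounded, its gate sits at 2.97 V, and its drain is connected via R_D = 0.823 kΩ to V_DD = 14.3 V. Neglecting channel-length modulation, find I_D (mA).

I_D = 11.9 mA

V_GS = V_G = 2.97 V, so V_ov = 2.97 − 0.77 = 2.2 V.
Assume saturation: I_D = ½ k_n V_ov² = 0.5 × 4.9 × 2.2² = 11.9 mA, giving V_DS = V_DD − I_D R_D = 14.3 − 11.9 × 0.823 = 4.54 V.
V_DS = 4.54 V ≥ V_ov = 2.2 V, confirming saturation.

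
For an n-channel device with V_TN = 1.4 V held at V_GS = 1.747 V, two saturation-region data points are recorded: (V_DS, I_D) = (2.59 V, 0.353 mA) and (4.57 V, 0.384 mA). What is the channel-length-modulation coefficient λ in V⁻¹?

With V_GS fixed, I_D ∝ (1 + λ V_DS) in saturation, so I_D2/I_D1 = (1 + λ V_DS2)/(1 + λ V_DS1).
0.384/0.353 = 1.088 = (1 + 4.57 λ)/(1 + 2.59 λ).
Solving: λ (I_D1 V_DS2 − I_D2 V_DS1) = I_D2 − I_D1, so λ = (0.384 − 0.353) / (0.353 × 4.57 − 0.384 × 2.59) = 0.031 / 0.619 = 0.0501 V⁻¹.

λ = 0.0501 V⁻¹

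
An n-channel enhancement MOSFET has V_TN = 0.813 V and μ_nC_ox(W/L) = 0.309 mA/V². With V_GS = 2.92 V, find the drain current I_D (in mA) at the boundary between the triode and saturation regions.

At the boundary V_DS = V_ov = V_GS − V_TN = 2.92 − 0.813 = 2.11 V.
I_D = ½ k_n V_ov² = 0.5 × 0.309 × 2.11² = 0.686 mA.

I_D = 0.686 mA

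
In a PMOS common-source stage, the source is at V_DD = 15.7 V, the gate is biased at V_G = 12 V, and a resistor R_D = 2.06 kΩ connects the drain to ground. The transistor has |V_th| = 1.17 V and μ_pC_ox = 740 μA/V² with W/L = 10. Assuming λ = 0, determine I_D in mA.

I_D = 7.41 mA

V_SG = V_DD − V_G = 15.7 − 12 = 3.7 V, so V_ov = 3.7 − 1.17 = 2.53 V.
k_p = μ_pC_ox · (W/L) = 7.4 mA/V².
Assume saturation: I_D = ½ k_p V_ov² = 0.5 × 7.4 × 2.53² = 23.7 mA, giving V_SD = V_DD − I_D R_D = 15.7 − 23.7 × 2.06 = -33.1 V.
But -33.1 V < V_ov = 2.53 V, so the device is actually in triode.
In triode I_D = k_p[V_ov V_SD − ½ V_SD²] and I_D = (V_DD − V_SD)/R_D. Equating: 7.62 V_SD² − 39.57 V_SD + 15.7 = 0, giving V_SD = 0.433 V (the root below V_ov).
I_D = (15.7 − 0.433) / 2.06 = 7.41 mA.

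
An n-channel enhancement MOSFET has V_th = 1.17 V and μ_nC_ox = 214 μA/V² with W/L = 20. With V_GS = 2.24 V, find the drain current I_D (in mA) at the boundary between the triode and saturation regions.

I_D = 2.45 mA

At the boundary V_DS = V_ov = V_GS − V_th = 2.24 − 1.17 = 1.07 V.
k_n = μ_nC_ox · (W/L) = 4.28 mA/V².
I_D = ½ k_n V_ov² = 0.5 × 4.28 × 1.07² = 2.45 mA.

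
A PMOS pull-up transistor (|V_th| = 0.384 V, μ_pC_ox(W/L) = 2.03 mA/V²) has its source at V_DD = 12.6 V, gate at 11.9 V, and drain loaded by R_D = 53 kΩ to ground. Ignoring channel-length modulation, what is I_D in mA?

I_D = 0.101 mA

V_SG = V_DD − V_G = 12.6 − 11.9 = 0.7 V, so V_ov = 0.7 − 0.384 = 0.316 V.
Assume saturation: I_D = ½ k_p V_ov² = 0.5 × 2.03 × 0.316² = 0.101 mA, giving V_SD = V_DD − I_D R_D = 12.6 − 0.101 × 53 = 7.23 V.
V_SD = 7.23 V ≥ V_ov = 0.316 V, confirming saturation.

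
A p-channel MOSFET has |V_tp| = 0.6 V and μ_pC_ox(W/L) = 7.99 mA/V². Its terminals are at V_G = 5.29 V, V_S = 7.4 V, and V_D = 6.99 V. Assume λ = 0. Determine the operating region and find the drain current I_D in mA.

Triode; I_D = 4.28 mA

V_SG = V_S − V_G = 7.4 − 5.29 = 2.11 V; V_SD = V_S − V_D = 7.4 − 6.99 = 0.41 V.
V_ov = V_SG − |V_tp| = 2.11 − 0.6 = 1.51 V.
Since V_SD = 0.41 V < V_ov = 1.51 V, the device is in the triode region.
I_D = k_p [V_ov · V_SD − ½ V_SD²] = 7.99 × [1.51 × 0.41 − 0.5 × 0.41²] = 4.28 mA.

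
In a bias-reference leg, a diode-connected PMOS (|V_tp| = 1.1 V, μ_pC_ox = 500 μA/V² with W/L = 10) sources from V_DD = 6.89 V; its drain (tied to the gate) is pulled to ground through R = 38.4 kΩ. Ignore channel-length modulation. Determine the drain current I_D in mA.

I_D = 0.145 mA

With gate tied to drain, V_SG = V_SD ≥ V_SG − |V_tp|, so the device is in saturation.
k_p = μ_pC_ox · (W/L) = 5 mA/V².
KCL at the drain: ½ k_p (V_SG − |V_tp|)² = (V_DD − V_SG)/R.
Let x = V_SG − 1.1. Then 96 x² + x − 5.79 = 0, giving x = 0.24 V (positive root), so V_SG = 1.34 V.
I_D = (V_DD − V_SG)/R = (6.89 − 1.34) / 38.4 = 0.145 mA.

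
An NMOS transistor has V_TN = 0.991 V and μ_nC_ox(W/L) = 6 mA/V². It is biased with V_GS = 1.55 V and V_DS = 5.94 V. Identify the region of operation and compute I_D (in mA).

Saturation; I_D = 0.937 mA

V_ov = V_GS − V_TN = 1.55 − 0.991 = 0.559 V.
Since V_DS = 5.94 V ≥ V_ov = 0.559 V, the device is in saturation.
I_D = ½ k_n V_ov² = 0.5 × 6 × 0.559² = 0.937 mA.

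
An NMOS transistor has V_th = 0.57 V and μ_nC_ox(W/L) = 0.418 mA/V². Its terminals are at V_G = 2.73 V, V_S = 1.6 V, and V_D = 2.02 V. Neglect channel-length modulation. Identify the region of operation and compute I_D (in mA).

Triode; I_D = 0.0614 mA

V_GS = V_G − V_S = 2.73 − 1.6 = 1.13 V; V_DS = V_D − V_S = 2.02 − 1.6 = 0.42 V.
V_ov = V_GS − V_th = 1.13 − 0.57 = 0.56 V.
Since V_DS = 0.42 V < V_ov = 0.56 V, the device is in the triode region.
I_D = k_n [V_ov · V_DS − ½ V_DS²] = 0.418 × [0.56 × 0.42 − 0.5 × 0.42²] = 0.0614 mA.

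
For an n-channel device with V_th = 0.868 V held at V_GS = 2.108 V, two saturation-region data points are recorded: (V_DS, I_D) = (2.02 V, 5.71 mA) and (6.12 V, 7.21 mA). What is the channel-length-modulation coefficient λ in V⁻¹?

λ = 0.0736 V⁻¹

With V_GS fixed, I_D ∝ (1 + λ V_DS) in saturation, so I_D2/I_D1 = (1 + λ V_DS2)/(1 + λ V_DS1).
7.21/5.71 = 1.263 = (1 + 6.12 λ)/(1 + 2.02 λ).
Solving: λ (I_D1 V_DS2 − I_D2 V_DS1) = I_D2 − I_D1, so λ = (7.21 − 5.71) / (5.71 × 6.12 − 7.21 × 2.02) = 1.5 / 20.4 = 0.0736 V⁻¹.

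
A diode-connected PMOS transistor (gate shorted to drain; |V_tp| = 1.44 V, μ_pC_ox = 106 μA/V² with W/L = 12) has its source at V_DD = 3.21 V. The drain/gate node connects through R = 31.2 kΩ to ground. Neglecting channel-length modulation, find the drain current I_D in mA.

With gate tied to drain, V_SG = V_SD ≥ V_SG − |V_tp|, so the device is in saturation.
k_p = μ_pC_ox · (W/L) = 1.272 mA/V².
KCL at the drain: ½ k_p (V_SG − |V_tp|)² = (V_DD − V_SG)/R.
Let x = V_SG − 1.44. Then 19.8 x² + x − 1.77 = 0, giving x = 0.275 V (positive root), so V_SG = 1.71 V.
I_D = (V_DD − V_SG)/R = (3.21 − 1.71) / 31.2 = 0.0479 mA.

I_D = 0.0479 mA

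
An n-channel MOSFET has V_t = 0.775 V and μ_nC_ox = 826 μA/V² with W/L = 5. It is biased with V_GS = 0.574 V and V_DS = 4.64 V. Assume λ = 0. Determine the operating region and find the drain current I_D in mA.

Cutoff; I_D = 0 mA

V_GS = 0.574 V < V_t = 0.775 V, so the transistor is in cutoff.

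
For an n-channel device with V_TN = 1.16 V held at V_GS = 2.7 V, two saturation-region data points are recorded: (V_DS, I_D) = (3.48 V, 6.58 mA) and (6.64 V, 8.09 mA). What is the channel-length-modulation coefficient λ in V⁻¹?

λ = 0.0972 V⁻¹

With V_GS fixed, I_D ∝ (1 + λ V_DS) in saturation, so I_D2/I_D1 = (1 + λ V_DS2)/(1 + λ V_DS1).
8.09/6.58 = 1.229 = (1 + 6.64 λ)/(1 + 3.48 λ).
Solving: λ (I_D1 V_DS2 − I_D2 V_DS1) = I_D2 − I_D1, so λ = (8.09 − 6.58) / (6.58 × 6.64 − 8.09 × 3.48) = 1.51 / 15.5 = 0.0972 V⁻¹.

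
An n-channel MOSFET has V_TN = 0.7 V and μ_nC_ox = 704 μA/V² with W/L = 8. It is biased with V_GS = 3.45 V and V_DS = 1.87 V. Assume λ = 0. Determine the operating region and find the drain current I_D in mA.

k_n = μ_nC_ox · (W/L) = 5.632 mA/V².
V_ov = V_GS − V_TN = 3.45 − 0.7 = 2.75 V.
Since V_DS = 1.87 V < V_ov = 2.75 V, the device is in the triode region.
I_D = k_n [V_ov · V_DS − ½ V_DS²] = 5.632 × [2.75 × 1.87 − 0.5 × 1.87²] = 19.1 mA.

Triode; I_D = 19.1 mA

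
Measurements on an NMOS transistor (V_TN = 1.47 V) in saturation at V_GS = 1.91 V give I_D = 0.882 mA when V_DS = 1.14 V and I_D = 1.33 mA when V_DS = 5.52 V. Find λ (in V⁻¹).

With V_GS fixed, I_D ∝ (1 + λ V_DS) in saturation, so I_D2/I_D1 = (1 + λ V_DS2)/(1 + λ V_DS1).
1.33/0.882 = 1.508 = (1 + 5.52 λ)/(1 + 1.14 λ).
Solving: λ (I_D1 V_DS2 − I_D2 V_DS1) = I_D2 − I_D1, so λ = (1.33 − 0.882) / (0.882 × 5.52 − 1.33 × 1.14) = 0.448 / 3.35 = 0.134 V⁻¹.

λ = 0.134 V⁻¹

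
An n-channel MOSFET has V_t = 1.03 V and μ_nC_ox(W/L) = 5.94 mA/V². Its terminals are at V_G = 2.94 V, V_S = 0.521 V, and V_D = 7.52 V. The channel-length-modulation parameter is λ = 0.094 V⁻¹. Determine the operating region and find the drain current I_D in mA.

Saturation; I_D = 9.50 mA

V_GS = V_G − V_S = 2.94 − 0.521 = 2.42 V; V_DS = V_D − V_S = 7.52 − 0.521 = 7 V.
V_ov = V_GS − V_t = 2.42 − 1.03 = 1.39 V.
Since V_DS = 7 V ≥ V_ov = 1.39 V, the device is in saturation.
I_D = ½ k_n V_ov² (1 + λ V_DS) = 0.5 × 5.94 × 1.39² × (1 + 0.094 × 7) = 9.5 mA.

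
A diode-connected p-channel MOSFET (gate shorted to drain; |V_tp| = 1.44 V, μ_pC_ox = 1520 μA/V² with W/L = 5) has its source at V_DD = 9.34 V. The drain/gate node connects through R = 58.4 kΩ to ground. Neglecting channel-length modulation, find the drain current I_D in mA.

With gate tied to drain, V_SG = V_SD ≥ V_SG − |V_tp|, so the device is in saturation.
k_p = μ_pC_ox · (W/L) = 7.6 mA/V².
KCL at the drain: ½ k_p (V_SG − |V_tp|)² = (V_DD − V_SG)/R.
Let x = V_SG − 1.44. Then 222 x² + x − 7.9 = 0, giving x = 0.186 V (positive root), so V_SG = 1.63 V.
I_D = (V_DD − V_SG)/R = (9.34 − 1.63) / 58.4 = 0.132 mA.

I_D = 0.132 mA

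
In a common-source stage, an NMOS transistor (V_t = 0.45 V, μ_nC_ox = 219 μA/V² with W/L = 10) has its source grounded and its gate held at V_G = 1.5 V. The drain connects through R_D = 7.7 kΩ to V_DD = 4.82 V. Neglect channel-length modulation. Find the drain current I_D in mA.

V_GS = V_G = 1.5 V, so V_ov = 1.5 − 0.45 = 1.05 V.
k_n = μ_nC_ox · (W/L) = 2.19 mA/V².
Assume saturation: I_D = ½ k_n V_ov² = 0.5 × 2.19 × 1.05² = 1.21 mA, giving V_DS = V_DD − I_D R_D = 4.82 − 1.21 × 7.7 = -4.48 V.
But -4.48 V < V_ov = 1.05 V, so the device is actually in triode.
In triode I_D = k_n[V_ov V_DS − ½ V_DS²] and I_D = (V_DD − V_DS)/R_D. Equating: 8.43 V_DS² − 18.71 V_DS + 4.82 = 0, giving V_DS = 0.298 V (the root below V_ov).
I_D = (4.82 − 0.298) / 7.7 = 0.587 mA.

I_D = 0.587 mA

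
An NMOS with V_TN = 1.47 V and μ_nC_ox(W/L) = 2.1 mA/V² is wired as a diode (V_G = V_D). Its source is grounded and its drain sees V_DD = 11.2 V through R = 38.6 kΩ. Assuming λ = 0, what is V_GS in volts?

With gate tied to drain, V_GS = V_DS ≥ V_GS − V_TN, so the device is in saturation.
KCL at the drain: ½ k_n (V_GS − V_TN)² = (V_DD − V_GS)/R.
Let x = V_GS − 1.47. Then 40.5 x² + x − 9.73 = 0, giving x = 0.478 V (positive root), so V_GS = 1.95 V.
I_D = (V_DD − V_GS)/R = (11.2 − 1.95) / 38.6 = 0.24 mA.

V_GS = 1.95 V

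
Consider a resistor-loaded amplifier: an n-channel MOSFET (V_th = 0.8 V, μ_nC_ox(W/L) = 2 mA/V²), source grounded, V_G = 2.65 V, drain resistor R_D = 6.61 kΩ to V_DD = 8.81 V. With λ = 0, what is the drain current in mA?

V_GS = V_G = 2.65 V, so V_ov = 2.65 − 0.8 = 1.85 V.
Assume saturation: I_D = ½ k_n V_ov² = 0.5 × 2 × 1.85² = 3.42 mA, giving V_DS = V_DD − I_D R_D = 8.81 − 3.42 × 6.61 = -13.8 V.
But -13.8 V < V_ov = 1.85 V, so the device is actually in triode.
In triode I_D = k_n[V_ov V_DS − ½ V_DS²] and I_D = (V_DD − V_DS)/R_D. Equating: 6.61 V_DS² − 25.46 V_DS + 8.81 = 0, giving V_DS = 0.384 V (the root below V_ov).
I_D = (8.81 − 0.384) / 6.61 = 1.27 mA.

I_D = 1.27 mA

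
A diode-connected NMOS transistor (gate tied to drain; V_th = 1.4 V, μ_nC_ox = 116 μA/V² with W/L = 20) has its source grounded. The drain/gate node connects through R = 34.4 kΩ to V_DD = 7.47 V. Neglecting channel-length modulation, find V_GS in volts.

With gate tied to drain, V_GS = V_DS ≥ V_GS − V_th, so the device is in saturation.
k_n = μ_nC_ox · (W/L) = 2.32 mA/V².
KCL at the drain: ½ k_n (V_GS − V_th)² = (V_DD − V_GS)/R.
Let x = V_GS − 1.4. Then 39.9 x² + x − 6.07 = 0, giving x = 0.378 V (positive root), so V_GS = 1.78 V.
I_D = (V_DD − V_GS)/R = (7.47 − 1.78) / 34.4 = 0.165 mA.

V_GS = 1.78 V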